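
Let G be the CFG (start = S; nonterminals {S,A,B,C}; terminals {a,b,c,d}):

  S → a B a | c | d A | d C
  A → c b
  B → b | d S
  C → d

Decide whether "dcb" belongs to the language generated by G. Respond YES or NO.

CNF form of G:
  S -> T2 A | T2 C | T3 X4 | c
  A -> T0 T1
  B -> T2 S | b
  C -> d
  T0 -> c
  T1 -> b
  T2 -> d
  T3 -> a
  X4 -> B T3

CYK fill:
  [0..0]={C,T2}  "d"  orig:{C}
  [1..1]={S,T0}  "c"  orig:{S}
  [2..2]={B,T1}  "b"  orig:{B}
  [0..1]={B}  "dc"
  [1..2]={A}  "cb"
  [0..2]={S}  "dcb"

S ∈ T[0,2] ⇒ YES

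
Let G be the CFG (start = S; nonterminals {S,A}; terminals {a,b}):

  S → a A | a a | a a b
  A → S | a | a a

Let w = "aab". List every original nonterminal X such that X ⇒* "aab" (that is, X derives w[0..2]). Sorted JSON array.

Convert to CNF:
  S -> T0 A | T0 T0 | T0 X3
  A -> T0 A | T0 T0 | T0 X2 | a
  T0 -> a
  T1 -> b
  X2 -> T0 T1
  X3 -> T0 T1

CYK table (by increasing span), restricted to cells inside w[0..2]:
  T[0,0] 'a' = {A,T0}  orig:{A}
  T[1,1] 'a' = {A,T0}  orig:{A}
  T[2,2] 'b' = {T1}  orig:{}
  T[0,1] 'aa' = {A,S}
  T[1,2] 'ab' = {X2,X3}  orig:{}
  T[0,2] 'aab' = {A,S}

Original NTs in T[0,2] deriving "aab": ["A", "S"]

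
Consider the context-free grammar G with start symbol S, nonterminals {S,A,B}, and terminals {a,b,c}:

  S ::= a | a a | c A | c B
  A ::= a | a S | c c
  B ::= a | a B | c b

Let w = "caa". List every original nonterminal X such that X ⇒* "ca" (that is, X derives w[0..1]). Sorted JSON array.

CNF form of G:
  S -> T0 T0 | T1 A | T1 B | a
  A -> T0 S | T1 T1 | a
  B -> T0 B | T1 T2 | a
  T0 -> a
  T1 -> c
  T2 -> b

CYK table (by increasing span) (cells [i..j] with 0 ≤ i ≤ j ≤ 1 only):
  [0..0]={T1}  "c"  orig:{}
  [1..1]={A,B,S,T0}  "a"  orig:{A,B,S}
  [0..1]={S}  "ca"

Original NTs in T[0,1] deriving "ca": ["S"]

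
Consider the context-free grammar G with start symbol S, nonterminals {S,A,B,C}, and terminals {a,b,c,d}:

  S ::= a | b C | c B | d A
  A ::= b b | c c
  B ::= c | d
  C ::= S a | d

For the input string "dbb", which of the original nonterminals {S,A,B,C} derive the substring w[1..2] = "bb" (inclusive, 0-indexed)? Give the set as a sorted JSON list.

Convert to CNF:
  S -> T0 C | T1 B | T3 A | a
  A -> T0 T0 | T1 T1
  B -> c | d
  C -> S T2 | d
  T0 -> b
  T1 -> c
  T2 -> a
  T3 -> d

CYK table (by increasing span), restricted to cells inside w[1..2]:
  T[1,1] 'b' = {T0}  orig:{}
  T[2,2] 'b' = {T0}  orig:{}
  T[1,2] 'bb' = {A}

Original NTs in T[1,2] deriving "bb": ["A"]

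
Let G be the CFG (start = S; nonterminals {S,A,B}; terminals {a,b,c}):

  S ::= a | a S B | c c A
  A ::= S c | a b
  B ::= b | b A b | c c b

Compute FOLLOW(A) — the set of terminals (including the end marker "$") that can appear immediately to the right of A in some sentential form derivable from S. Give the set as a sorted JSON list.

FIRST sets, iterate to fixpoint:
pass 1:
  A via A→a b: +{a}
  B via B→b: +{b}
  B via B→c c b: +{c}
  S via S→a: +{a}
  S via S→c c A: +{c}
  S: {a,c}  A: {a}  B: {b,c}
pass 2:
  A via A→S c: +{c}
  S: {a,c}  A: {a,c}  B: {b,c}
pass 3: (stable)
  S: {a,c}  A: {a,c}  B: {b,c}

FOLLOW iteration:
FOLLOW(S) := {$}
round 1:
  A→S c: FOLLOW(S) ⊇ FIRST(c) = {c}; new: +{c}
  B→b A b: FOLLOW(A) ⊇ FIRST(b) = {b}; new: +{b}
  S→a S B: FOLLOW(S) ⊇ FIRST(B) = {b,c}; new: +{b}
  S→a S B: FOLLOW(B) ⊇ FOLLOW(S) ⊇ {$,b,c}; new: +{$,b,c}
  S→c c A: FOLLOW(A) ⊇ FOLLOW(S) ⊇ {$,b,c}; new: +{$,c}
  FOLLOW[S]={$,b,c}  FOLLOW[A]={$,b,c}  FOLLOW[B]={$,b,c}
round 2: — fixpoint
  FOLLOW[S]={$,b,c}  FOLLOW[A]={$,b,c}  FOLLOW[B]={$,b,c}

FOLLOW(A) = ["$", "b", "c"]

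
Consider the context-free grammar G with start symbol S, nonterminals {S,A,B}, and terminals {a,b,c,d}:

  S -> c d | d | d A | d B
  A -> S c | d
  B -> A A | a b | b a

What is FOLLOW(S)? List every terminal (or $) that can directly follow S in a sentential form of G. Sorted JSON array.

Compute FIRST by fixpoint:
pass 1:
  A via A→d: +{d}
  B via B→A A: +{d}
  B via B→a b: +{a}
  B via B→b a: +{b}
  S via S→c d: +{c}
  S via S→d: +{d}
  S: {c,d}  A: {d}  B: {a,b,d}
pass 2:
  A via A→S c: +{c}
  B via B→A A: +{c}
  S: {c,d}  A: {c,d}  B: {a,b,c,d}
pass 3: (stable)
  S: {c,d}  A: {c,d}  B: {a,b,c,d}

FOLLOW iteration:
seed FOLLOW(S) with $
round 1:
  A→S c: FOLLOW(S) ⊇ FIRST(c) = {c}; new: +{c}
  B→A A: FOLLOW(A) ⊇ FIRST(A) = {c,d}; new: +{c,d}
  S→d A: FOLLOW(A) ⊇ FOLLOW(S) ⊇ {$,c}; new: +{$}
  S→d B: FOLLOW(B) ⊇ FOLLOW(S) ⊇ {$,c}; new: +{$,c}
  FOLLOW(S)={$,c}  FOLLOW(A)={$,c,d}  FOLLOW(B)={$,c}
round 2: done
  FOLLOW(S)={$,c}  FOLLOW(A)={$,c,d}  FOLLOW(B)={$,c}

FOLLOW(S) = ["$", "c"]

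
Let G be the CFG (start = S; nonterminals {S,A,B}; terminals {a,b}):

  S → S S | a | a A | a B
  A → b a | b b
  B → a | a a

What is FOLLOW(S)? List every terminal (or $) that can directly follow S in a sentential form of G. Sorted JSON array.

Compute FIRST by fixpoint:
pass 1:
  A via A→b a: +{b}
  B via B→a: +{a}
  S via S→a: +{a}
  FIRST(S)={a}  FIRST(A)={b}  FIRST(B)={a}
pass 2: — fixpoint
  FIRST(S)={a}  FIRST(A)={b}  FIRST(B)={a}

FOLLOW sets:
seed FOLLOW(S) with $
iter 1:
  S→S S: FOLLOW(S) ⊇ FIRST(S) = {a}; new: +{a}
  S→a A: FOLLOW(A) ⊇ FOLLOW(S) ⊇ {$,a}; new: +{$,a}
  S→a B: FOLLOW(B) ⊇ FOLLOW(S) ⊇ {$,a}; new: +{$,a}
  S: {$,a}  A: {$,a}  B: {$,a}
iter 2: (no change)
  S: {$,a}  A: {$,a}  B: {$,a}

FOLLOW(S) = ["$", "a"]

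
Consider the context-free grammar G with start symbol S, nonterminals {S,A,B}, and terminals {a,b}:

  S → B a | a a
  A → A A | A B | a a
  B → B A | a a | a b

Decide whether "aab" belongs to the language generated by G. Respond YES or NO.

Convert to CNF:
  S -> B T0 | T0 T0
  A -> A A | A B | T0 T0
  B -> B A | T0 T0 | T0 T1
  T0 -> a
  T1 -> b

CYK fill:
  [0..0]={T0}  "a"  orig:{}
  [1..1]={T0}  "a"  orig:{}
  [2..2]={T1}  "b"  orig:{}
  [0..1]={A,B,S}  "aa"
  [1..2]={B}  "ab"
  [0..2]=∅  "aab"

S ∉ T[0,2] ⇒ NO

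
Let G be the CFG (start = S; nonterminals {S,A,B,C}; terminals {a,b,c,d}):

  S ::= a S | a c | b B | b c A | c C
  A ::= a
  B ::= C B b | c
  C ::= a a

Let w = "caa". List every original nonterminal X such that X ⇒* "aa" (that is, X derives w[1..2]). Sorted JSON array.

CNF form of G:
  S -> T0 B | T0 X4 | T1 S | T1 T2 | T2 C
  A -> a
  B -> C X3 | c
  C -> T1 T1
  T0 -> b
  T1 -> a
  T2 -> c
  X3 -> B T0
  X4 -> T2 A

CYK fill (cells [i..j] with 1 ≤ i ≤ j ≤ 2 only):
  cell(1,1) a: {A,T1}  orig:{A}
  cell(2,2) a: {A,T1}  orig:{A}
  cell(1,2) aa: {C}

Original NTs in T[1,2] deriving "aa": ["C"]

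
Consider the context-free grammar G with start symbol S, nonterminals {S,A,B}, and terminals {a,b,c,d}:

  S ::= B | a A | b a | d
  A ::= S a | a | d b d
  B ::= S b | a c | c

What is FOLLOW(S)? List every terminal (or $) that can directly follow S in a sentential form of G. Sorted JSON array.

Compute FIRST by fixpoint:
round 1:
  A via A→a: +{a}
  A via A→d b d: +{d}
  B via B→a c: +{a}
  B via B→c: +{c}
  S via S→B: +{a,c}
  S via S→b a: +{b}
  S via S→d: +{d}
  FIRST[S]={a,b,c,d}  FIRST[A]={a,d}  FIRST[B]={a,c}
round 2:
  A via A→S a: +{b,c}
  B via B→S b: +{b,d}
  FIRST[S]={a,b,c,d}  FIRST[A]={a,b,c,d}  FIRST[B]={a,b,c,d}
round 3: done
  FIRST[S]={a,b,c,d}  FIRST[A]={a,b,c,d}  FIRST[B]={a,b,c,d}

Compute FOLLOW by fixpoint:
FOLLOW(S) := {$}
iter 1:
  A→S a: FOLLOW(S) ⊇ FIRST(a) = {a}; new: +{a}
  B→S b: FOLLOW(S) ⊇ FIRST(b) = {b}; new: +{b}
  S→B: FOLLOW(B) ⊇ FOLLOW(S) ⊇ {$,a,b}; new: +{$,a,b}
  S→a A: FOLLOW(A) ⊇ FOLLOW(S) ⊇ {$,a,b}; new: +{$,a,b}
  FOLLOW(S)={$,a,b}  FOLLOW(A)={$,a,b}  FOLLOW(B)={$,a,b}
iter 2: (no change)
  FOLLOW(S)={$,a,b}  FOLLOW(A)={$,a,b}  FOLLOW(B)={$,a,b}

FOLLOW(S) = ["$", "a", "b"]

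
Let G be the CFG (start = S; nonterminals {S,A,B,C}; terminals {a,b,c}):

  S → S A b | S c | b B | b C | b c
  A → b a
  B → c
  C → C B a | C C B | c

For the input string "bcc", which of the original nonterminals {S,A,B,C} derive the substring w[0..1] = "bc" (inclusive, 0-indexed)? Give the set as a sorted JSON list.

CNF form of G:
  S -> S T2 | S X5 | T0 B | T0 C | T0 T2
  A -> T0 T1
  B -> c
  C -> C X3 | C X4 | c
  T0 -> b
  T1 -> a
  T2 -> c
  X3 -> B T1
  X4 -> C B
  X5 -> A T0

CYK fill (cells [i..j] with 0 ≤ i ≤ j ≤ 1 only):
  T[0,0] 'b' = {T0}  orig:{}
  T[1,1] 'c' = {B,C,T2}  orig:{B,C}
  T[0,1] 'bc' = {S}

Original NTs in T[0,1] deriving "bc": ["S"]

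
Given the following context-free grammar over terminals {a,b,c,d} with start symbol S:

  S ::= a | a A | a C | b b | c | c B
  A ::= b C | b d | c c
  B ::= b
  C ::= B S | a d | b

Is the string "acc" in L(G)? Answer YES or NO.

Convert to CNF:
  S -> T0 T0 | T2 B | T3 A | T3 C | a | c
  A -> T0 C | T0 T1 | T2 T2
  B -> b
  C -> B S | T3 T1 | b
  T0 -> b
  T1 -> d
  T2 -> c
  T3 -> a

CYK fill:
  [0..0]={S,T3}  "a"  orig:{S}
  [1..1]={S,T2}  "c"  orig:{S}
  [2..2]={S,T2}  "c"  orig:{S}
  [0..1]=∅  "ac"
  [1..2]={A}  "cc"
  [0..2]={S}  "acc"

S ∈ T[0,2] ⇒ YES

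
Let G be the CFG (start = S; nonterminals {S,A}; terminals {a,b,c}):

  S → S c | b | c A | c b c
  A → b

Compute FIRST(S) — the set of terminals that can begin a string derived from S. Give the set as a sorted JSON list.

Compute FIRST by fixpoint:
round 1:
  A via A→b: +{b}
  S via S→b: +{b}
  S via S→c A: +{c}
  S: {b,c}  A: {b}
round 2: — fixpoint
  S: {b,c}  A: {b}

FIRST(S) = ["b", "c"]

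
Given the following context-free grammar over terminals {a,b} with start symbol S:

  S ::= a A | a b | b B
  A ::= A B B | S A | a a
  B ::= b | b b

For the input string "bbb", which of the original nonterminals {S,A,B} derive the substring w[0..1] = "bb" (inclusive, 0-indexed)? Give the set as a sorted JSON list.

CNF form of G:
  S -> T0 A | T0 T1 | T1 B
  A -> A X2 | S A | T0 T0
  B -> T1 T1 | b
  T0 -> a
  T1 -> b
  X2 -> B B

CYK fill — only the sub-triangle for w[0..1]:
  [0..0]={B,T1}  "b"  orig:{B}
  [1..1]={B,T1}  "b"  orig:{B}
  [0..1]={B,S,X2}  "bb"  orig:{B,S}

Original NTs in T[0,1] deriving "bb": ["B", "S"]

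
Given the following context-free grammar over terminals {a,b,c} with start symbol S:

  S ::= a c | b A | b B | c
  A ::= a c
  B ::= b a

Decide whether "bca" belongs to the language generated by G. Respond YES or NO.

Convert to CNF:
  S -> T0 T1 | T2 A | T2 B | c
  A -> T0 T1
  B -> T2 T0
  T0 -> a
  T1 -> c
  T2 -> b

Fill CYK table bottom-up:
  T[0,0] 'b' = {T2}  orig:{}
  T[1,1] 'c' = {S,T1}  orig:{S}
  T[2,2] 'a' = {T0}  orig:{}
  T[0,1] 'bc' = ∅
  T[1,2] 'ca' = ∅
  T[0,2] 'bca' = ∅

S ∉ T[0,2] ⇒ NO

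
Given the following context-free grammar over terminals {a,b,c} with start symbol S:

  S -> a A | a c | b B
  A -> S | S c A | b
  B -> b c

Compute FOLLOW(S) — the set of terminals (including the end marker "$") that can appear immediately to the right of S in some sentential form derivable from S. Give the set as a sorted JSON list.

Compute FIRST by fixpoint:
pass 1:
  A via A→b: +{b}
  B via B→b c: +{b}
  S via S→a A: +{a}
  S via S→b B: +{b}
  FIRST(S)={a,b}  FIRST(A)={b}  FIRST(B)={b}
pass 2:
  A via A→S: +{a}
  FIRST(S)={a,b}  FIRST(A)={a,b}  FIRST(B)={b}
pass 3: (stable)
  FIRST(S)={a,b}  FIRST(A)={a,b}  FIRST(B)={b}

Compute FOLLOW by fixpoint:
seed FOLLOW(S) with $
round 1:
  A→S c A: FOLLOW(S) ⊇ FIRST(c) = {c}; new: +{c}
  S→a A: FOLLOW(A) ⊇ FOLLOW(S) ⊇ {$,c}; new: +{$,c}
  S→b B: FOLLOW(B) ⊇ FOLLOW(S) ⊇ {$,c}; new: +{$,c}
  FOLLOW[S]={$,c}  FOLLOW[A]={$,c}  FOLLOW[B]={$,c}
round 2: (no change)
  FOLLOW[S]={$,c}  FOLLOW[A]={$,c}  FOLLOW[B]={$,c}

FOLLOW(S) = ["$", "c"]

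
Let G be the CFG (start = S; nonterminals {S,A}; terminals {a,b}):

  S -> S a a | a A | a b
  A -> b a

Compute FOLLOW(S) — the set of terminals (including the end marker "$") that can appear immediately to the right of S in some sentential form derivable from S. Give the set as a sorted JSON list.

FIRST sets, iterate to fixpoint:
pass 1:
  A via A→b a: +{b}
  S via S→a A: +{a}
  S: {a}  A: {b}
pass 2: (no change)
  S: {a}  A: {b}

Compute FOLLOW by fixpoint:
FOLLOW(S) := {$}
iter 1:
  S→S a a: FOLLOW(S) ⊇ FIRST(a) = {a}; new: +{a}
  S→a A: FOLLOW(A) ⊇ FOLLOW(S) ⊇ {$,a}; new: +{$,a}
  FOLLOW[S]={$,a}  FOLLOW[A]={$,a}
iter 2: done
  FOLLOW[S]={$,a}  FOLLOW[A]={$,a}

FOLLOW(S) = ["$", "a"]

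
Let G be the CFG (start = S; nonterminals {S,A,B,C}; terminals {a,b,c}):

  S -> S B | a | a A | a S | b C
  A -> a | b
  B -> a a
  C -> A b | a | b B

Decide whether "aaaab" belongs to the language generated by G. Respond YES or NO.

CNF form of G:
  S -> S B | T0 A | T0 S | T1 C | a
  A -> a | b
  B -> T0 T0
  C -> A T1 | T1 B | a
  T0 -> a
  T1 -> b

CYK table (by increasing span):
  T[0,0] 'a' = {A,C,S,T0}  orig:{A,C,S}
  T[1,1] 'a' = {A,C,S,T0}  orig:{A,C,S}
  T[2,2] 'a' = {A,C,S,T0}  orig:{A,C,S}
  T[3,3] 'a' = {A,C,S,T0}  orig:{A,C,S}
  T[4,4] 'b' = {A,T1}  orig:{A}
  T[0,1] 'aa' = {B,S}
  T[1,2] 'aa' = {B,S}
  T[2,3] 'aa' = {B,S}
  T[3,4] 'ab' = {C,S}
  T[0,2] 'aaa' = {S}
  T[1,3] 'aaa' = {S}
  T[2,4] 'aab' = {S}
  T[0,3] 'aaaa' = {S}
  T[1,4] 'aaab' = {S}
  T[0,4] 'aaaab' = {S}

S ∈ T[0,4] ⇒ YES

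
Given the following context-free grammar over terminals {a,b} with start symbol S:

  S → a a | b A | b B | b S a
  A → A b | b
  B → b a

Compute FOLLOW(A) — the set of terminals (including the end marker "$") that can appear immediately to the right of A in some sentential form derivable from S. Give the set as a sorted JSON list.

FIRST iteration:
pass 1:
  A via A→b: +{b}
  B via B→b a: +{b}
  S via S→a a: +{a}
  S via S→b A: +{b}
  FIRST[S]={a,b}  FIRST[A]={b}  FIRST[B]={b}
pass 2: — fixpoint
  FIRST[S]={a,b}  FIRST[A]={b}  FIRST[B]={b}

Compute FOLLOW by fixpoint:
seed FOLLOW(S) with $
iter 1:
  A→A b: FOLLOW(A) ⊇ FIRST(b) = {b}; new: +{b}
  S→b A: FOLLOW(A) ⊇ FOLLOW(S) ⊇ {$}; new: +{$}
  S→b B: FOLLOW(B) ⊇ FOLLOW(S) ⊇ {$}; new: +{$}
  S→b S a: FOLLOW(S) ⊇ FIRST(a) = {a}; new: +{a}
  S: {$,a}  A: {$,b}  B: {$}
iter 2:
  S→b A: FOLLOW(A) ⊇ FOLLOW(S) ⊇ {$,a}; new: +{a}
  S→b B: FOLLOW(B) ⊇ FOLLOW(S) ⊇ {$,a}; new: +{a}
  S: {$,a}  A: {$,a,b}  B: {$,a}
iter 3: (stable)
  S: {$,a}  A: {$,a,b}  B: {$,a}

FOLLOW(A) = ["$", "a", "b"]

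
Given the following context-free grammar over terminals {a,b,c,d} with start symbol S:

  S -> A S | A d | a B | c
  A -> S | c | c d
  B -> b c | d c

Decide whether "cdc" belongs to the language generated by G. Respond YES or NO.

Convert to CNF:
  S -> A S | A T0 | T1 B | c
  A -> A S | A T0 | T1 B | T2 T0 | c
  B -> T0 T2 | T3 T2
  T0 -> d
  T1 -> a
  T2 -> c
  T3 -> b

CYK fill:
  [0..0]={A,S,T2}  "c"  orig:{A,S}
  [1..1]={T0}  "d"  orig:{}
  [2..2]={A,S,T2}  "c"  orig:{A,S}
  [0..1]={A,S}  "cd"
  [1..2]={B}  "dc"
  [0..2]={A,S}  "cdc"

S ∈ T[0,2] ⇒ YES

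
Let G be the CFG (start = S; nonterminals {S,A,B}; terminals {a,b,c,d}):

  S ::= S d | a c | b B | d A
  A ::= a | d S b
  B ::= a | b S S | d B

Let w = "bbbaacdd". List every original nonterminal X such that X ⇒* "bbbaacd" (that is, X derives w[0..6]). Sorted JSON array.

CNF form of G:
  S -> S T0 | T0 A | T1 B | T2 T3
  A -> T0 X4 | a
  B -> T0 B | T1 X5 | a
  T0 -> d
  T1 -> b
  T2 -> a
  T3 -> c
  X4 -> S T1
  X5 -> S S

CYK fill — only the sub-triangle for w[0..6]:
  cell(0,0) b: {T1}  orig:{}
  cell(1,1) b: {T1}  orig:{}
  cell(2,2) b: {T1}  orig:{}
  cell(3,3) a: {A,B,T2}  orig:{A,B}
  cell(4,4) a: {A,B,T2}  orig:{A,B}
  cell(5,5) c: {T3}  orig:{}
  cell(6,6) d: {T0}  orig:{}
  cell(0,1) bb: ∅
  cell(1,2) bb: ∅
  cell(2,3) ba: {S}
  cell(3,4) aa: ∅
  cell(4,5) ac: {S}
  cell(5,6) cd: ∅
  cell(0,2) bbb: ∅
  cell(1,3) bba: ∅
  cell(2,4) baa: ∅
  cell(3,5) aac: ∅
  cell(4,6) acd: {S}
  cell(0,3) bbba: ∅
  cell(1,4) bbaa: ∅
  cell(2,5) baac: {X5}  orig:{}
  cell(3,6) aacd: ∅
  cell(0,4) bbbaa: ∅
  cell(1,5) bbaac: {B}
  cell(2,6) baacd: {X5}  orig:{}
  cell(0,5) bbbaac: {S}
  cell(1,6) bbaacd: {B}
  cell(0,6) bbbaacd: {S}

Original NTs in T[0,6] deriving "bbbaacd": ["S"]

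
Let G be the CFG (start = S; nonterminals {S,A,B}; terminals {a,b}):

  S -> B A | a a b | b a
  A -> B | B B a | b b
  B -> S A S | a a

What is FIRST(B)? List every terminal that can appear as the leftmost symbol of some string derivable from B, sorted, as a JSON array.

FIRST sets, iterate to fixpoint:
pass 1:
  A via A→b b: +{b}
  B via B→a a: +{a}
  S via S→B A: +{a}
  S via S→b a: +{b}
  FIRST[S]={a,b}  FIRST[A]={b}  FIRST[B]={a}
pass 2:
  A via A→B: +{a}
  B via B→S A S: +{b}
  FIRST[S]={a,b}  FIRST[A]={a,b}  FIRST[B]={a,b}
pass 3: (stable)
  FIRST[S]={a,b}  FIRST[A]={a,b}  FIRST[B]={a,b}

FIRST(B) = ["a", "b"]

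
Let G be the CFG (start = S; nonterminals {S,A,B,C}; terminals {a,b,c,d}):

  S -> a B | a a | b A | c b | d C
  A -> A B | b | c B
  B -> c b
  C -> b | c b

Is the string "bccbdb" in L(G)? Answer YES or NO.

CNF form of G:
  S -> T0 T1 | T1 A | T2 B | T2 T2 | T3 C
  A -> A B | T0 B | b
  B -> T0 T1
  C -> T0 T1 | b
  T0 -> c
  T1 -> b
  T2 -> a
  T3 -> d

CYK fill:
  cell(0,0) b: {A,C,T1}  orig:{A,C}
  cell(1,1) c: {T0}  orig:{}
  cell(2,2) c: {T0}  orig:{}
  cell(3,3) b: {A,C,T1}  orig:{A,C}
  cell(4,4) d: {T3}  orig:{}
  cell(5,5) b: {A,C,T1}  orig:{A,C}
  cell(0,1) bc: ∅
  cell(1,2) cc: ∅
  cell(2,3) cb: {B,C,S}
  cell(3,4) bd: ∅
  cell(4,5) db: {S}
  cell(0,2) bcc: ∅
  cell(1,3) ccb: {A}
  cell(2,4) cbd: ∅
  cell(3,5) bdb: ∅
  cell(0,3) bccb: {S}
  cell(1,4) ccbd: ∅
  cell(2,5) cbdb: ∅
  cell(0,4) bccbd: ∅
  cell(1,5) ccbdb: ∅
  cell(0,5) bccbdb: ∅

S ∉ T[0,5] ⇒ NO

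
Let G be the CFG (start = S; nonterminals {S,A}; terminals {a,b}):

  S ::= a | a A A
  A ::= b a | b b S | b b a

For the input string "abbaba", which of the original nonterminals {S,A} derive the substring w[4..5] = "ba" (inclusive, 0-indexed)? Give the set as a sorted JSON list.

Convert to CNF:
  S -> T1 X4 | a
  A -> T0 T1 | T0 X2 | T0 X3
  T0 -> b
  T1 -> a
  X2 -> T0 S
  X3 -> T0 T1
  X4 -> A A

Fill CYK table bottom-up — only the sub-triangle for w[4..5]:
  [4..4]={T0}  "b"  orig:{}
  [5..5]={S,T1}  "a"  orig:{S}
  [4..5]={A,X2,X3}  "ba"  orig:{A}

Original NTs in T[4,5] deriving "ba": ["A"]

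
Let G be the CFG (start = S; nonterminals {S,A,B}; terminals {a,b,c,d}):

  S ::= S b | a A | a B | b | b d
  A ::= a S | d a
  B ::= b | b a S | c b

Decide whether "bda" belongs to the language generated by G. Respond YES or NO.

CNF form of G:
  S -> S T2 | T0 A | T0 B | T2 T1 | b
  A -> T0 S | T1 T0
  B -> T2 X4 | T3 T2 | b
  T0 -> a
  T1 -> d
  T2 -> b
  T3 -> c
  X4 -> T0 S

CYK table (by increasing span):
  cell(0,0) b: {B,S,T2}  orig:{B,S}
  cell(1,1) d: {T1}  orig:{}
  cell(2,2) a: {T0}  orig:{}
  cell(0,1) bd: {S}
  cell(1,2) da: {A}
  cell(0,2) bda: ∅

S ∉ T[0,2] ⇒ NO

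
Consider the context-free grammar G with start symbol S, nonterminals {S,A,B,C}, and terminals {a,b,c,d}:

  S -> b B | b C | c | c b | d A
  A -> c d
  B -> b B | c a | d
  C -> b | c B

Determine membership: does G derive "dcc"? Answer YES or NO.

Convert to CNF:
  S -> T0 T2 | T1 A | T2 B | T2 C | c
  A -> T0 T1
  B -> T0 T3 | T2 B | d
  C -> T0 B | b
  T0 -> c
  T1 -> d
  T2 -> b
  T3 -> a

CYK fill:
  cell(0,0) d: {B,T1}  orig:{B}
  cell(1,1) c: {S,T0}  orig:{S}
  cell(2,2) c: {S,T0}  orig:{S}
  cell(0,1) dc: ∅
  cell(1,2) cc: ∅
  cell(0,2) dcc: ∅

S ∉ T[0,2] ⇒ NO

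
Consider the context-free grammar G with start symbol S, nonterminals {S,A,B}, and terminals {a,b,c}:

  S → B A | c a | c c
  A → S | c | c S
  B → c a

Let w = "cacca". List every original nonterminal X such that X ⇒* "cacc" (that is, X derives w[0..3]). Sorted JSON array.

CNF form of G:
  S -> B A | T0 T0 | T0 T1
  A -> B A | T0 S | T0 T0 | T0 T1 | c
  B -> T0 T1
  T0 -> c
  T1 -> a

CYK table (by increasing span) (cells [i..j] with 0 ≤ i ≤ j ≤ 3 only):
  T[0,0] 'c' = {A,T0}  orig:{A}
  T[1,1] 'a' = {T1}  orig:{}
  T[2,2] 'c' = {A,T0}  orig:{A}
  T[3,3] 'c' = {A,T0}  orig:{A}
  T[0,1] 'ca' = {A,B,S}
  T[1,2] 'ac' = ∅
  T[2,3] 'cc' = {A,S}
  T[0,2] 'cac' = {A,S}
  T[1,3] 'acc' = ∅
  T[0,3] 'cacc' = {A,S}

Original NTs in T[0,3] deriving "cacc": ["A", "S"]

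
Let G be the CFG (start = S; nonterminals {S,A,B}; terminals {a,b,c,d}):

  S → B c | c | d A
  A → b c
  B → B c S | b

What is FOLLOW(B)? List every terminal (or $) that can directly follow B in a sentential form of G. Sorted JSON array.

Compute FIRST by fixpoint:
iter 1:
  A via A→b c: +{b}
  B via B→b: +{b}
  S via S→B c: +{b}
  S via S→c: +{c}
  S via S→d A: +{d}
  FIRST(S)={b,c,d}  FIRST(A)={b}  FIRST(B)={b}
iter 2: done
  FIRST(S)={b,c,d}  FIRST(A)={b}  FIRST(B)={b}

FOLLOW sets:
FOLLOW(S) := {$}
pass 1:
  B→B c S: FOLLOW(B) ⊇ FIRST(c) = {c}; new: +{c}
  B→B c S: FOLLOW(S) ⊇ FOLLOW(B) ⊇ {c}; new: +{c}
  S→d A: FOLLOW(A) ⊇ FOLLOW(S) ⊇ {$,c}; new: +{$,c}
  FOLLOW(S)={$,c}  FOLLOW(A)={$,c}  FOLLOW(B)={c}
pass 2: done
  FOLLOW(S)={$,c}  FOLLOW(A)={$,c}  FOLLOW(B)={c}

FOLLOW(B) = ["c"]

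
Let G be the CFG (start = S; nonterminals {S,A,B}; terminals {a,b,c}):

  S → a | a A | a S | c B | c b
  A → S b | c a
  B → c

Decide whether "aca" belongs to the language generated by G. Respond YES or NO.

CNF form of G:
  S -> T1 B | T1 T0 | T2 A | T2 S | a
  A -> S T0 | T1 T2
  B -> c
  T0 -> b
  T1 -> c
  T2 -> a

Fill CYK table bottom-up:
  T[0,0] 'a' = {S,T2}  orig:{S}
  T[1,1] 'c' = {B,T1}  orig:{B}
  T[2,2] 'a' = {S,T2}  orig:{S}
  T[0,1] 'ac' = ∅
  T[1,2] 'ca' = {A}
  T[0,2] 'aca' = {S}

S ∈ T[0,2] ⇒ YES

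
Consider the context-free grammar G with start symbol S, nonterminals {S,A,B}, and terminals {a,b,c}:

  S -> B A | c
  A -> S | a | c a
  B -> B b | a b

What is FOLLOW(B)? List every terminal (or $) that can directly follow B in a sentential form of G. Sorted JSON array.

FIRST sets, iterate to fixpoint:
round 1:
  A via A→a: +{a}
  A via A→c a: +{c}
  B via B→a b: +{a}
  S via S→B A: +{a}
  S via S→c: +{c}
  S: {a,c}  A: {a,c}  B: {a}
round 2: — fixpoint
  S: {a,c}  A: {a,c}  B: {a}

FOLLOW sets:
initialize: $ ∈ FOLLOW(S)
iter 1:
  B→B b: FOLLOW(B) ⊇ FIRST(b) = {b}; new: +{b}
  S→B A: FOLLOW(B) ⊇ FIRST(A) = {a,c}; new: +{a,c}
  S→B A: FOLLOW(A) ⊇ FOLLOW(S) ⊇ {$}; new: +{$}
  FOLLOW[S]={$}  FOLLOW[A]={$}  FOLLOW[B]={a,b,c}
iter 2: (stable)
  FOLLOW[S]={$}  FOLLOW[A]={$}  FOLLOW[B]={a,b,c}

FOLLOW(B) = ["a", "b", "c"]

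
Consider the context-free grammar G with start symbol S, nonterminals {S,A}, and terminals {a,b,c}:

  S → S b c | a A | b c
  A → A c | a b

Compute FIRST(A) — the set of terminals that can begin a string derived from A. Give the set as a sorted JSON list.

FIRST sets, iterate to fixpoint:
round 1:
  A via A→a b: +{a}
  S via S→a A: +{a}
  S via S→b c: +{b}
  S: {a,b}  A: {a}
round 2: done
  S: {a,b}  A: {a}

FIRST(A) = ["a"]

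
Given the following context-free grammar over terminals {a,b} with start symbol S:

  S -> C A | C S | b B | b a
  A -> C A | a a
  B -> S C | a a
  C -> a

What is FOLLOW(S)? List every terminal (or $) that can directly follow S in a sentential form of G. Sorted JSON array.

FIRST iteration:
iter 1:
  A via A→a a: +{a}
  B via B→a a: +{a}
  C via C→a: +{a}
  S via S→C A: +{a}
  S via S→b B: +{b}
  S: {a,b}  A: {a}  B: {a}  C: {a}
iter 2:
  B via B→S C: +{b}
  S: {a,b}  A: {a}  B: {a,b}  C: {a}
iter 3: done
  S: {a,b}  A: {a}  B: {a,b}  C: {a}

FOLLOW sets:
initialize: $ ∈ FOLLOW(S)
iter 1:
  A→C A: FOLLOW(C) ⊇ FIRST(A) = {a}; new: +{a}
  B→S C: FOLLOW(S) ⊇ FIRST(C) = {a}; new: +{a}
  S→C A: FOLLOW(A) ⊇ FOLLOW(S) ⊇ {$,a}; new: +{$,a}
  S→C S: FOLLOW(C) ⊇ FIRST(S) = {a,b}; new: +{b}
  S→b B: FOLLOW(B) ⊇ FOLLOW(S) ⊇ {$,a}; new: +{$,a}
  FOLLOW(S)={$,a}  FOLLOW(A)={$,a}  FOLLOW(B)={$,a}  FOLLOW(C)={a,b}
iter 2:
  B→S C: FOLLOW(C) ⊇ FOLLOW(B) ⊇ {$,a}; new: +{$}
  FOLLOW(S)={$,a}  FOLLOW(A)={$,a}  FOLLOW(B)={$,a}  FOLLOW(C)={$,a,b}
iter 3: done
  FOLLOW(S)={$,a}  FOLLOW(A)={$,a}  FOLLOW(B)={$,a}  FOLLOW(C)={$,a,b}

FOLLOW(S) = ["$", "a"]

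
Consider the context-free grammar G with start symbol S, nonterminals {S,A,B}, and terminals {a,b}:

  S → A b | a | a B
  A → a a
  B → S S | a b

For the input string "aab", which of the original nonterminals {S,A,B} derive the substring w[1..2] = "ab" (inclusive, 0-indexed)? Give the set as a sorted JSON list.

Convert to CNF:
  S -> A T1 | T0 B | a
  A -> T0 T0
  B -> S S | T0 T1
  T0 -> a
  T1 -> b

CYK fill — only the sub-triangle for w[1..2]:
  cell(1,1) a: {S,T0}  orig:{S}
  cell(2,2) b: {T1}  orig:{}
  cell(1,2) ab: {B}

Original NTs in T[1,2] deriving "ab": ["B"]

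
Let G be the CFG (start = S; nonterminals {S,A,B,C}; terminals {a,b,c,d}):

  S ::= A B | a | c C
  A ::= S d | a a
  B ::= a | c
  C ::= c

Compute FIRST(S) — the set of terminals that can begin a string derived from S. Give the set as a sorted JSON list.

FIRST iteration:
pass 1:
  A via A→a a: +{a}
  B via B→a: +{a}
  B via B→c: +{c}
  C via C→c: +{c}
  S via S→A B: +{a}
  S via S→c C: +{c}
  FIRST[S]={a,c}  FIRST[A]={a}  FIRST[B]={a,c}  FIRST[C]={c}
pass 2:
  A via A→S d: +{c}
  FIRST[S]={a,c}  FIRST[A]={a,c}  FIRST[B]={a,c}  FIRST[C]={c}
pass 3: — fixpoint
  FIRST[S]={a,c}  FIRST[A]={a,c}  FIRST[B]={a,c}  FIRST[C]={c}

FIRST(S) = ["a", "c"]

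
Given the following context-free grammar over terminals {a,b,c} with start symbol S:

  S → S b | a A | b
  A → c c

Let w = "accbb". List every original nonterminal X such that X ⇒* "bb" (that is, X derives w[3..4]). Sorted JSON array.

Convert to CNF:
  S -> S T1 | T2 A | b
  A -> T0 T0
  T0 -> c
  T1 -> b
  T2 -> a

CYK table (by increasing span) — only the sub-triangle for w[3..4]:
  T[3,3] 'b' = {S,T1}  orig:{S}
  T[4,4] 'b' = {S,T1}  orig:{S}
  T[3,4] 'bb' = {S}

Original NTs in T[3,4] deriving "bb": ["S"]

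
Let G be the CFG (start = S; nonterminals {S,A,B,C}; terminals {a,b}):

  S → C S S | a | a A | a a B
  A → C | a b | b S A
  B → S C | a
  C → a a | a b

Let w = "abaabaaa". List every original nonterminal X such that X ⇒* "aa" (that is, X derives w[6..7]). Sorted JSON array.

CNF form of G:
  S -> C X3 | T0 A | T0 X4 | a
  A -> T0 T0 | T0 T1 | T1 X2
  B -> S C | a
  C -> T0 T0 | T0 T1
  T0 -> a
  T1 -> b
  X2 -> S A
  X3 -> S S
  X4 -> T0 B

Fill CYK table bottom-up — only the sub-triangle for w[6..7]:
  [6..6]={B,S,T0}  "a"  orig:{B,S}
  [7..7]={B,S,T0}  "a"  orig:{B,S}
  [6..7]={A,C,X3,X4}  "aa"  orig:{A,C}

Original NTs in T[6,7] deriving "aa": ["A", "C"]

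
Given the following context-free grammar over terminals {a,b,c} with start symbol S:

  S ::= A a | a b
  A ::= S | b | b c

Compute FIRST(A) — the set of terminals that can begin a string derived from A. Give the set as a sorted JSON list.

Compute FIRST by fixpoint:
pass 1:
  A via A→b: +{b}
  S via S→A a: +{b}
  S via S→a b: +{a}
  S: {a,b}  A: {b}
pass 2:
  A via A→S: +{a}
  S: {a,b}  A: {a,b}
pass 3: — fixpoint
  S: {a,b}  A: {a,b}

FIRST(A) = ["a", "b"]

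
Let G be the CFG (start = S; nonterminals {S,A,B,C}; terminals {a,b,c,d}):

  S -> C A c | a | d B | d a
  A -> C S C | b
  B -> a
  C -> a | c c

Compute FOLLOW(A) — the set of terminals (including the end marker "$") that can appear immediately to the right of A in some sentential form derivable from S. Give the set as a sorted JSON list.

Compute FIRST by fixpoint:
[1]
  A via A→b: +{b}
  B via B→a: +{a}
  C via C→a: +{a}
  C via C→c c: +{c}
  S via S→C A c: +{a,c}
  S via S→d B: +{d}
  FIRST[S]={a,c,d}  FIRST[A]={b}  FIRST[B]={a}  FIRST[C]={a,c}
[2]
  A via A→C S C: +{a,c}
  FIRST[S]={a,c,d}  FIRST[A]={a,b,c}  FIRST[B]={a}  FIRST[C]={a,c}
[3] — fixpoint
  FIRST[S]={a,c,d}  FIRST[A]={a,b,c}  FIRST[B]={a}  FIRST[C]={a,c}

FOLLOW sets:
initialize: $ ∈ FOLLOW(S)
[1]
  A→C S C: FOLLOW(C) ⊇ FIRST(S) = {a,c,d}; new: +{a,c,d}
  A→C S C: FOLLOW(S) ⊇ FIRST(C) = {a,c}; new: +{a,c}
  S→C A c: FOLLOW(C) ⊇ FIRST(A) = {a,b,c}; new: +{b}
  S→C A c: FOLLOW(A) ⊇ FIRST(c) = {c}; new: +{c}
  S→d B: FOLLOW(B) ⊇ FOLLOW(S) ⊇ {$,a,c}; new: +{$,a,c}
  FOLLOW[S]={$,a,c}  FOLLOW[A]={c}  FOLLOW[B]={$,a,c}  FOLLOW[C]={a,b,c,d}
[2] (stable)
  FOLLOW[S]={$,a,c}  FOLLOW[A]={c}  FOLLOW[B]={$,a,c}  FOLLOW[C]={a,b,c,d}

FOLLOW(A) = ["c"]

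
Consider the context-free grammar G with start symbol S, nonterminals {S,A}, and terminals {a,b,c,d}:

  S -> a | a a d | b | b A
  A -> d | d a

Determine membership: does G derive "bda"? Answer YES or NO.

CNF form of G:
  S -> T1 X3 | T2 A | a | b
  A -> T0 T1 | d
  T0 -> d
  T1 -> a
  T2 -> b
  X3 -> T1 T0

CYK fill:
  cell(0,0) b: {S,T2}  orig:{S}
  cell(1,1) d: {A,T0}  orig:{A}
  cell(2,2) a: {S,T1}  orig:{S}
  cell(0,1) bd: {S}
  cell(1,2) da: {A}
  cell(0,2) bda: {S}

S ∈ T[0,2] ⇒ YES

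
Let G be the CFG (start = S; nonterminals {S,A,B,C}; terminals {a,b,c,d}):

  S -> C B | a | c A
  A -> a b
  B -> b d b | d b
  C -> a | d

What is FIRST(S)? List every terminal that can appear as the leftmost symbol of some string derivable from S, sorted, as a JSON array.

FIRST iteration:
pass 1:
  A via A→a b: +{a}
  B via B→b d b: +{b}
  B via B→d b: +{d}
  C via C→a: +{a}
  C via C→d: +{d}
  S via S→C B: +{a,d}
  S via S→c A: +{c}
  FIRST[S]={a,c,d}  FIRST[A]={a}  FIRST[B]={b,d}  FIRST[C]={a,d}
pass 2: — fixpoint
  FIRST[S]={a,c,d}  FIRST[A]={a}  FIRST[B]={b,d}  FIRST[C]={a,d}

FIRST(S) = ["a", "c", "d"]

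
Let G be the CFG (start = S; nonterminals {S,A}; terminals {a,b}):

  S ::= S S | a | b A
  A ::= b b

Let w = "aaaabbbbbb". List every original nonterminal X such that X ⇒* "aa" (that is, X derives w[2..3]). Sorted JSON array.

CNF form of G:
  S -> S S | T0 A | a
  A -> T0 T0
  T0 -> b

CYK table (by increasing span) — only the sub-triangle for w[2..3]:
  [2..2]={S}  "a"
  [3..3]={S}  "a"
  [2..3]={S}  "aa"

Original NTs in T[2,3] deriving "aa": ["S"]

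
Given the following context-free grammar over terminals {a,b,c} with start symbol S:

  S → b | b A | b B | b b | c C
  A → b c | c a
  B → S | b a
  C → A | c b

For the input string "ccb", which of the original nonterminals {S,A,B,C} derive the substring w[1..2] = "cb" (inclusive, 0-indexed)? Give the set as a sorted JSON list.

Convert to CNF:
  S -> T0 A | T0 B | T0 T0 | T1 C | b
  A -> T0 T1 | T1 T2
  B -> T0 A | T0 B | T0 T0 | T0 T2 | T1 C | b
  C -> T0 T1 | T1 T0 | T1 T2
  T0 -> b
  T1 -> c
  T2 -> a

CYK fill — only the sub-triangle for w[1..2]:
  T[1,1] 'c' = {T1}  orig:{}
  T[2,2] 'b' = {B,S,T0}  orig:{B,S}
  T[1,2] 'cb' = {C}

Original NTs in T[1,2] deriving "cb": ["C"]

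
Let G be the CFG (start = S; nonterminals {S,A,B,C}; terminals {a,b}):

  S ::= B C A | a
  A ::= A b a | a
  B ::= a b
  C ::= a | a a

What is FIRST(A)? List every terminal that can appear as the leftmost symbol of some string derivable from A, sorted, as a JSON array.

Compute FIRST by fixpoint:
pass 1:
  A via A→a: +{a}
  B via B→a b: +{a}
  C via C→a: +{a}
  S via S→B C A: +{a}
  S: {a}  A: {a}  B: {a}  C: {a}
pass 2: — fixpoint
  S: {a}  A: {a}  B: {a}  C: {a}

FIRST(A) = ["a"]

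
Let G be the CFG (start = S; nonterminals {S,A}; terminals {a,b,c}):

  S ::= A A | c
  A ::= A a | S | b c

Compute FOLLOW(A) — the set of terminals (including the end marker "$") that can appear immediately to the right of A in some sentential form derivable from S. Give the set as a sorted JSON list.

Compute FIRST by fixpoint:
round 1:
  A via A→b c: +{b}
  S via S→A A: +{b}
  S via S→c: +{c}
  FIRST(S)={b,c}  FIRST(A)={b}
round 2:
  A via A→S: +{c}
  FIRST(S)={b,c}  FIRST(A)={b,c}
round 3: (stable)
  FIRST(S)={b,c}  FIRST(A)={b,c}

FOLLOW iteration:
seed FOLLOW(S) with $
pass 1:
  A→A a: FOLLOW(A) ⊇ FIRST(a) = {a}; new: +{a}
  A→S: FOLLOW(S) ⊇ FOLLOW(A) ⊇ {a}; new: +{a}
  S→A A: FOLLOW(A) ⊇ FIRST(A) = {b,c}; new: +{b,c}
  S→A A: FOLLOW(A) ⊇ FOLLOW(S) ⊇ {$,a}; new: +{$}
  FOLLOW(S)={$,a}  FOLLOW(A)={$,a,b,c}
pass 2:
  A→S: FOLLOW(S) ⊇ FOLLOW(A) ⊇ {$,a,b,c}; new: +{b,c}
  FOLLOW(S)={$,a,b,c}  FOLLOW(A)={$,a,b,c}
pass 3: — fixpoint
  FOLLOW(S)={$,a,b,c}  FOLLOW(A)={$,a,b,c}

FOLLOW(A) = ["$", "a", "b", "c"]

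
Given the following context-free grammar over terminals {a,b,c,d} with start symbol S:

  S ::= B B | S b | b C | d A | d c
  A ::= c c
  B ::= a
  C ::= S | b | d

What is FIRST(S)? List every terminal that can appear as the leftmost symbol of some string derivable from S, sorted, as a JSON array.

Compute FIRST by fixpoint:
[1]
  A via A→c c: +{c}
  B via B→a: +{a}
  C via C→b: +{b}
  C via C→d: +{d}
  S via S→B B: +{a}
  S via S→b C: +{b}
  S via S→d A: +{d}
  FIRST[S]={a,b,d}  FIRST[A]={c}  FIRST[B]={a}  FIRST[C]={b,d}
[2]
  C via C→S: +{a}
  FIRST[S]={a,b,d}  FIRST[A]={c}  FIRST[B]={a}  FIRST[C]={a,b,d}
[3] (no change)
  FIRST[S]={a,b,d}  FIRST[A]={c}  FIRST[B]={a}  FIRST[C]={a,b,d}

FIRST(S) = ["a", "b", "d"]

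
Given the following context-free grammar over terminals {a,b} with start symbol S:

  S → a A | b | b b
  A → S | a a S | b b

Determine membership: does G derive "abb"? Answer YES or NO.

Convert to CNF:
  S -> T0 A | T1 T1 | b
  A -> T0 A | T0 X2 | T1 T1 | b
  T0 -> a
  T1 -> b
  X2 -> T0 S

CYK fill:
  cell(0,0) a: {T0}  orig:{}
  cell(1,1) b: {A,S,T1}  orig:{A,S}
  cell(2,2) b: {A,S,T1}  orig:{A,S}
  cell(0,1) ab: {A,S,X2}  orig:{A,S}
  cell(1,2) bb: {A,S}
  cell(0,2) abb: {A,S,X2}  orig:{A,S}

S ∈ T[0,2] ⇒ YES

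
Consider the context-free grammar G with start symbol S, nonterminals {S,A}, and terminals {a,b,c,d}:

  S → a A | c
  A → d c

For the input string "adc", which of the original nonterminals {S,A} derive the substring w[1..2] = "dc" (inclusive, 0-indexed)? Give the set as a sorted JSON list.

Convert to CNF:
  S -> T2 A | c
  A -> T0 T1
  T0 -> d
  T1 -> c
  T2 -> a

Fill CYK table bottom-up (cells [i..j] with 1 ≤ i ≤ j ≤ 2 only):
  [1..1]={T0}  "d"  orig:{}
  [2..2]={S,T1}  "c"  orig:{S}
  [1..2]={A}  "dc"

Original NTs in T[1,2] deriving "dc": ["A"]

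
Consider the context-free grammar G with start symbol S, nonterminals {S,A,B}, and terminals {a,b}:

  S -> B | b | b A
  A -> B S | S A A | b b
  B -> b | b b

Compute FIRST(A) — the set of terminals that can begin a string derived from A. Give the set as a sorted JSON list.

Compute FIRST by fixpoint:
round 1:
  A via A→b b: +{b}
  B via B→b: +{b}
  S via S→B: +{b}
  FIRST[S]={b}  FIRST[A]={b}  FIRST[B]={b}
round 2: (stable)
  FIRST[S]={b}  FIRST[A]={b}  FIRST[B]={b}

FIRST(A) = ["b"]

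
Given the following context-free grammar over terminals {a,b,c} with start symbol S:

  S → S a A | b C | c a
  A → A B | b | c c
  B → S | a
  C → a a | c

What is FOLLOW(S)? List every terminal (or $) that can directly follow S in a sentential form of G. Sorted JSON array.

FIRST iteration:
[1]
  A via A→b: +{b}
  A via A→c c: +{c}
  B via B→a: +{a}
  C via C→a a: +{a}
  C via C→c: +{c}
  S via S→b C: +{b}
  S via S→c a: +{c}
  FIRST[S]={b,c}  FIRST[A]={b,c}  FIRST[B]={a}  FIRST[C]={a,c}
[2]
  B via B→S: +{b,c}
  FIRST[S]={b,c}  FIRST[A]={b,c}  FIRST[B]={a,b,c}  FIRST[C]={a,c}
[3] (stable)
  FIRST[S]={b,c}  FIRST[A]={b,c}  FIRST[B]={a,b,c}  FIRST[C]={a,c}

FOLLOW sets:
seed FOLLOW(S) with $
pass 1:
  A→A B: FOLLOW(A) ⊇ FIRST(B) = {a,b,c}; new: +{a,b,c}
  A→A B: FOLLOW(B) ⊇ FOLLOW(A) ⊇ {a,b,c}; new: +{a,b,c}
  B→S: FOLLOW(S) ⊇ FOLLOW(B) ⊇ {a,b,c}; new: +{a,b,c}
  S→S a A: FOLLOW(A) ⊇ FOLLOW(S) ⊇ {$,a,b,c}; new: +{$}
  S→b C: FOLLOW(C) ⊇ FOLLOW(S) ⊇ {$,a,b,c}; new: +{$,a,b,c}
  S: {$,a,b,c}  A: {$,a,b,c}  B: {a,b,c}  C: {$,a,b,c}
pass 2:
  A→A B: FOLLOW(B) ⊇ FOLLOW(A) ⊇ {$,a,b,c}; new: +{$}
  S: {$,a,b,c}  A: {$,a,b,c}  B: {$,a,b,c}  C: {$,a,b,c}
pass 3: — fixpoint
  S: {$,a,b,c}  A: {$,a,b,c}  B: {$,a,b,c}  C: {$,a,b,c}

FOLLOW(S) = ["$", "a", "b", "c"]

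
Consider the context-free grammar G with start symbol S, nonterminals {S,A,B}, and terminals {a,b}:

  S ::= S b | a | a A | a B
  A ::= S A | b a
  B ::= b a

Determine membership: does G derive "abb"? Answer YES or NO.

CNF form of G:
  S -> S T0 | T1 A | T1 B | a
  A -> S A | T0 T1
  B -> T0 T1
  T0 -> b
  T1 -> a

Fill CYK table bottom-up:
  cell(0,0) a: {S,T1}  orig:{S}
  cell(1,1) b: {T0}  orig:{}
  cell(2,2) b: {T0}  orig:{}
  cell(0,1) ab: {S}
  cell(1,2) bb: ∅
  cell(0,2) abb: {S}

S ∈ T[0,2] ⇒ YES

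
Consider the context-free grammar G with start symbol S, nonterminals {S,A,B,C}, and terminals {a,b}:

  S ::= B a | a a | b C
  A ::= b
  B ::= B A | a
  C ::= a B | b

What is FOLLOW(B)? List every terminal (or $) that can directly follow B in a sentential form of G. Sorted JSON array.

FIRST sets, iterate to fixpoint:
pass 1:
  A via A→b: +{b}
  B via B→a: +{a}
  C via C→a B: +{a}
  C via C→b: +{b}
  S via S→B a: +{a}
  S via S→b C: +{b}
  FIRST(S)={a,b}  FIRST(A)={b}  FIRST(B)={a}  FIRST(C)={a,b}
pass 2: (no change)
  FIRST(S)={a,b}  FIRST(A)={b}  FIRST(B)={a}  FIRST(C)={a,b}

Compute FOLLOW by fixpoint:
seed FOLLOW(S) with $
iter 1:
  B→B A: FOLLOW(B) ⊇ FIRST(A) = {b}; new: +{b}
  B→B A: FOLLOW(A) ⊇ FOLLOW(B) ⊇ {b}; new: +{b}
  S→B a: FOLLOW(B) ⊇ FIRST(a) = {a}; new: +{a}
  S→b C: FOLLOW(C) ⊇ FOLLOW(S) ⊇ {$}; new: +{$}
  S: {$}  A: {b}  B: {a,b}  C: {$}
iter 2:
  B→B A: FOLLOW(A) ⊇ FOLLOW(B) ⊇ {a,b}; new: +{a}
  C→a B: FOLLOW(B) ⊇ FOLLOW(C) ⊇ {$}; new: +{$}
  S: {$}  A: {a,b}  B: {$,a,b}  C: {$}
iter 3:
  B→B A: FOLLOW(A) ⊇ FOLLOW(B) ⊇ {$,a,b}; new: +{$}
  S: {$}  A: {$,a,b}  B: {$,a,b}  C: {$}
iter 4: — fixpoint
  S: {$}  A: {$,a,b}  B: {$,a,b}  C: {$}

FOLLOW(B) = ["$", "a", "b"]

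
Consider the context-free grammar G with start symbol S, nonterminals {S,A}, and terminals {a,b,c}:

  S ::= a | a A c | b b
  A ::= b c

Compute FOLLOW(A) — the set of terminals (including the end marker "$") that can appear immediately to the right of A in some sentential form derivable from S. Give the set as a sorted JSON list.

Compute FIRST by fixpoint:
[1]
  A via A→b c: +{b}
  S via S→a: +{a}
  S via S→b b: +{b}
  FIRST[S]={a,b}  FIRST[A]={b}
[2] (no change)
  FIRST[S]={a,b}  FIRST[A]={b}

Compute FOLLOW by fixpoint:
seed FOLLOW(S) with $
pass 1:
  S→a A c: FOLLOW(A) ⊇ FIRST(c) = {c}; new: +{c}
  FOLLOW(S)={$}  FOLLOW(A)={c}
pass 2: done
  FOLLOW(S)={$}  FOLLOW(A)={c}

FOLLOW(A) = ["c"]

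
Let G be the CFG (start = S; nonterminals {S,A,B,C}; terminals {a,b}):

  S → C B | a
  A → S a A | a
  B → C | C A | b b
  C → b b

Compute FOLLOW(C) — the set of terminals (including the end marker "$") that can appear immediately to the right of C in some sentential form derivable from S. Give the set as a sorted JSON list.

FIRST iteration:
round 1:
  A via A→a: +{a}
  B via B→b b: +{b}
  C via C→b b: +{b}
  S via S→C B: +{b}
  S via S→a: +{a}
  FIRST(S)={a,b}  FIRST(A)={a}  FIRST(B)={b}  FIRST(C)={b}
round 2:
  A via A→S a A: +{b}
  FIRST(S)={a,b}  FIRST(A)={a,b}  FIRST(B)={b}  FIRST(C)={b}
round 3: done
  FIRST(S)={a,b}  FIRST(A)={a,b}  FIRST(B)={b}  FIRST(C)={b}

Compute FOLLOW by fixpoint:
FOLLOW(S) := {$}
pass 1:
  A→S a A: FOLLOW(S) ⊇ FIRST(a) = {a}; new: +{a}
  B→C A: FOLLOW(C) ⊇ FIRST(A) = {a,b}; new: +{a,b}
  S→C B: FOLLOW(B) ⊇ FOLLOW(S) ⊇ {$,a}; new: +{$,a}
  FOLLOW[S]={$,a}  FOLLOW[A]={}  FOLLOW[B]={$,a}  FOLLOW[C]={a,b}
pass 2:
  B→C: FOLLOW(C) ⊇ FOLLOW(B) ⊇ {$,a}; new: +{$}
  B→C A: FOLLOW(A) ⊇ FOLLOW(B) ⊇ {$,a}; new: +{$,a}
  FOLLOW[S]={$,a}  FOLLOW[A]={$,a}  FOLLOW[B]={$,a}  FOLLOW[C]={$,a,b}
pass 3: done
  FOLLOW[S]={$,a}  FOLLOW[A]={$,a}  FOLLOW[B]={$,a}  FOLLOW[C]={$,a,b}

FOLLOW(C) = ["$", "a", "b"]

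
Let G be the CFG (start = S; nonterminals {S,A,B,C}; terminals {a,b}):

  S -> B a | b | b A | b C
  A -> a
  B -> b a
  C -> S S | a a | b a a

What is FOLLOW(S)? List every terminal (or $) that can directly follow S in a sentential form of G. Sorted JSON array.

FIRST iteration:
round 1:
  A via A→a: +{a}
  B via B→b a: +{b}
  C via C→a a: +{a}
  C via C→b a a: +{b}
  S via S→B a: +{b}
  FIRST[S]={b}  FIRST[A]={a}  FIRST[B]={b}  FIRST[C]={a,b}
round 2: (stable)
  FIRST[S]={b}  FIRST[A]={a}  FIRST[B]={b}  FIRST[C]={a,b}

FOLLOW sets:
initialize: $ ∈ FOLLOW(S)
iter 1:
  C→S S: FOLLOW(S) ⊇ FIRST(S) = {b}; new: +{b}
  S→B a: FOLLOW(B) ⊇ FIRST(a) = {a}; new: +{a}
  S→b A: FOLLOW(A) ⊇ FOLLOW(S) ⊇ {$,b}; new: +{$,b}
  S→b C: FOLLOW(C) ⊇ FOLLOW(S) ⊇ {$,b}; new: +{$,b}
  S: {$,b}  A: {$,b}  B: {a}  C: {$,b}
iter 2: done
  S: {$,b}  A: {$,b}  B: {a}  C: {$,b}

FOLLOW(S) = ["$", "b"]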